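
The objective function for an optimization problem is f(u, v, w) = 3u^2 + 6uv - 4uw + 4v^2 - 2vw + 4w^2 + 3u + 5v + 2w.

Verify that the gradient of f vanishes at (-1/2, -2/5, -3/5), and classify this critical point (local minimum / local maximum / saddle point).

∇f = (6u + 6v - 4w + 3, 6u + 8v - 2w + 5, -4u - 2v + 8w + 2); substituting (-1/2, -2/5, -3/5) gives ∇f = (0, 0, 0), so (-1/2, -2/5, -3/5) is indeed a critical point.
The Hessian is constant: H = [[6, 6, -4], [6, 8, -2], [-4, -2, 8]].
Leading principal minors: Δ₁ = 6, Δ₂ = 12, Δ₃ = 40.
All leading minors are positive, so H is positive definite: a local minimum.

local minimum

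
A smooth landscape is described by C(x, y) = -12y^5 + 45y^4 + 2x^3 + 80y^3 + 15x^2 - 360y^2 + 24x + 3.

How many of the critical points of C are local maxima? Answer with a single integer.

2

C separates as a function of x plus a function of y, so ∇C=0 decouples.
∂C/∂x = 6(x + 1)(x + 4) = 0 at x ∈ {-4, -1}; ∂C/∂y = -60y(y - 3)(y - 2)(y + 2) = 0 at y ∈ {-2, 0, 2, 3}.
The Hessian is diagonal: diag(C_xx, C_yy). Second derivatives: C_xx(-4)=-18, C_xx(-1)=18; C_yy(-2)=2400, C_yy(0)=-720, C_yy(2)=480, C_yy(3)=-900.
Local maxima occur where both diagonal entries negative: (-4, 0), (-4, 3). Count: 2.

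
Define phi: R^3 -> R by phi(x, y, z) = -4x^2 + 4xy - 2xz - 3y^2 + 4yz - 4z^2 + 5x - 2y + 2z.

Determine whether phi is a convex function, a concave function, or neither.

phi is quadratic, so its Hessian is the constant matrix H = [[-8, 4, -2], [4, -6, 4], [-2, 4, -8]].
Leading principal minors: -8, 32, -168.
Signs alternate −, +, − ⇒ H ≺ 0 ⇒ concave.

concave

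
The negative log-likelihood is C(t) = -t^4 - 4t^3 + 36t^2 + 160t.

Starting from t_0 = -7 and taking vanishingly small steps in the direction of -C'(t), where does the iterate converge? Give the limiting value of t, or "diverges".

diverges

C'(t) = -4(t - 4)(t + 2)(t + 5), so C'(-7) = 440.
Gradient descent moves in the -C' direction, i.e. t is decreasing.
There is no critical point below t=-7, and C' keeps the same sign, so the iterate runs off to −∞.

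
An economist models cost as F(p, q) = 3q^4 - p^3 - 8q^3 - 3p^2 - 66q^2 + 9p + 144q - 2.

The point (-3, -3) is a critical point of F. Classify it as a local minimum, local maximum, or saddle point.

local minimum

The mixed partial ∂²F/∂p∂q is 0, so the Hessian at any point is diag(F_pp, F_qq) = diag(-6(p + 1), 12(3q^2 - 4q - 11)).
At (-3, -3): H = diag(12, 336).
Both eigenvalues are positive, so H is positive definite: a local minimum.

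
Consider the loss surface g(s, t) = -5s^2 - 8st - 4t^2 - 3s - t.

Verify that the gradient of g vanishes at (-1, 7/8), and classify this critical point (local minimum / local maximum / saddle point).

local maximum

∇g = (-10s - 8t - 3, -8s - 8t - 1); substituting (-1, 7/8) gives ∇g = (0, 0), so (-1, 7/8) is indeed a critical point.
The Hessian of g is constant: H = [[-10, -8], [-8, -8]].
det(H) = (-10)·(-8) − (-8)² = 16.
det(H) > 0 and tr(H) = -18 < 0, so H is negative definite and the point is a local maximum.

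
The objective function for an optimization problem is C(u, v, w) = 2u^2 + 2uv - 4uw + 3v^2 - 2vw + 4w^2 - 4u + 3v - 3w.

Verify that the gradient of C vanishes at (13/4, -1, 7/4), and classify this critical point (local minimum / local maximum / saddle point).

local minimum

∇C = (4u + 2v - 4w - 4, 2u + 6v - 2w + 3, -4u - 2v + 8w - 3); substituting (13/4, -1, 7/4) gives ∇C = (0, 0, 0), so (13/4, -1, 7/4) is indeed a critical point.
The Hessian is constant: H = [[4, 2, -4], [2, 6, -2], [-4, -2, 8]].
Leading principal minors: Δ₁ = 4, Δ₂ = 20, Δ₃ = 80.
All leading minors are positive, so H is positive definite: a local minimum.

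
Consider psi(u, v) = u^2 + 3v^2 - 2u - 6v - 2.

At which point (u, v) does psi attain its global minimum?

psi(u,v) separates as P(u) + Q(v) − 2, so its minimum is min P + min Q − 2.
P'(u) = 2u - 2 vanishes at u ∈ {1}; Q'(v) = 6v - 6 vanishes at v ∈ {1}.
Local minima of P (where P''>0): P(1)=-1. Local minima of Q: Q(1)=-3.
So the global minimum of psi is P(1) + Q(1) − 2 = -1 − 3 − 2 = -6, attained at (1, 1).

(1, 1)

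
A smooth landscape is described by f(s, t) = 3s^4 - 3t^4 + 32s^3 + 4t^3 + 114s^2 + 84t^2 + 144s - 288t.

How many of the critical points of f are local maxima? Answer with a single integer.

f separates as a function of s plus a function of t, so ∇f=0 decouples.
∂f/∂s = 12(s + 1)(s + 3)(s + 4) = 0 at s ∈ {-4, -3, -1}; ∂f/∂t = -12(t - 3)(t - 2)(t + 4) = 0 at t ∈ {-4, 2, 3}.
The Hessian is diagonal: diag(f_ss, f_tt). Second derivatives: f_ss(-4)=36, f_ss(-3)=-24, f_ss(-1)=72; f_tt(-4)=-504, f_tt(2)=72, f_tt(3)=-84.
Local maxima occur where both diagonal entries negative: (-3, -4), (-3, 3). Count: 2.

2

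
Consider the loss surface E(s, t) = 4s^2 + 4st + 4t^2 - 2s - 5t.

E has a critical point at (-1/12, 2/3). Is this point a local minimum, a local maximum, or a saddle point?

local minimum

The Hessian of E is constant: H = [[8, 4], [4, 8]].
det(H) = 8·8 − 4² = 48.
det(H) > 0 and tr(H) = 16 > 0, so H is positive definite and the point is a local minimum.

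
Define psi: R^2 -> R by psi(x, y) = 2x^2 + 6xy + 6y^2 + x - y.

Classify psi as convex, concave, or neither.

convex

psi is quadratic, so its Hessian is the constant matrix H = [[4, 6], [6, 12]].
det(H) = 12, tr(H) = 16.
det(H) > 0 and tr(H) > 0, so H is positive definite everywhere: convex.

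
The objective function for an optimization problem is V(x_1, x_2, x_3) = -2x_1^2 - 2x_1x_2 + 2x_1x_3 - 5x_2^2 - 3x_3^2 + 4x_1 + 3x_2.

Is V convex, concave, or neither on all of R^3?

V is quadratic, so its Hessian is the constant matrix H = [[-4, -2, 2], [-2, -10, 0], [2, 0, -6]].
Leading principal minors: -4, 36, -176.
Signs alternate −, +, − ⇒ H ≺ 0 ⇒ concave.

concave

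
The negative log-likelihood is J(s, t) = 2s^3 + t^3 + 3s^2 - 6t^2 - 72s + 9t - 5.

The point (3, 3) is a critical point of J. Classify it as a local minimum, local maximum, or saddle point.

The mixed partial ∂²J/∂s∂t is 0, so the Hessian at any point is diag(J_ss, J_tt) = diag(6(2s + 1), 6(t - 2)).
At (3, 3): H = diag(42, 6).
Both eigenvalues are positive, so H is positive definite: a local minimum.

local minimum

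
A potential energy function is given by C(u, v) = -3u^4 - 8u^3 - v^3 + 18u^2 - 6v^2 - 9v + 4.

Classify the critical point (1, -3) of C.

The mixed partial ∂²C/∂u∂v is 0, so the Hessian at any point is diag(C_uu, C_vv) = diag(12(-3u^2 - 4u + 3), -6(v + 2)).
At (1, -3): H = diag(-48, 6).
The eigenvalues have opposite signs, so H is indefinite: a saddle point.

saddle point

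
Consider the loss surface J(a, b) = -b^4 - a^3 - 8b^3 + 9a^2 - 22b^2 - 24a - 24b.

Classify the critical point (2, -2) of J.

The mixed partial ∂²J/∂a∂b is 0, so the Hessian at any point is diag(J_aa, J_bb) = diag(6(-a + 3), -4(3b^2 + 12b + 11)).
At (2, -2): H = diag(6, 4).
Both eigenvalues are positive, so H is positive definite: a local minimum.

local minimum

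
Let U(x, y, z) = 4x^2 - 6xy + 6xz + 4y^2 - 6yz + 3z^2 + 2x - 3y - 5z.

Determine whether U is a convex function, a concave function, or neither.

convex

U is quadratic, so its Hessian is the constant matrix H = [[8, -6, 6], [-6, 8, -6], [6, -6, 6]].
Leading principal minors: 8, 28, 24.
All positive ⇒ H ≻ 0 ⇒ convex.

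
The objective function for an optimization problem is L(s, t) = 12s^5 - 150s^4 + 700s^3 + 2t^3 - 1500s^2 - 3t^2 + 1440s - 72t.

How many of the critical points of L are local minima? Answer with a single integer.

2

L separates as a function of s plus a function of t, so ∇L=0 decouples.
∂L/∂s = 60(s - 4)(s - 3)(s - 2)(s - 1) = 0 at s ∈ {1, 2, 3, 4}; ∂L/∂t = 6(t - 4)(t + 3) = 0 at t ∈ {-3, 4}.
The Hessian is diagonal: diag(L_ss, L_tt). Second derivatives: L_ss(1)=-360, L_ss(2)=120, L_ss(3)=-120, L_ss(4)=360; L_tt(-3)=-42, L_tt(4)=42.
Local minima occur where both diagonal entries positive: (2, 4), (4, 4). Count: 2.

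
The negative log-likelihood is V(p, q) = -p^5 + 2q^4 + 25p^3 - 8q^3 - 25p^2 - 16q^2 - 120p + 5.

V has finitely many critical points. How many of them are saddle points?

6

V separates as a function of p plus a function of q, so ∇V=0 decouples.
∂V/∂p = -5(p - 3)(p - 2)(p + 1)(p + 4) = 0 at p ∈ {-4, -1, 2, 3}; ∂V/∂q = 8q(q - 4)(q + 1) = 0 at q ∈ {-1, 0, 4}.
The Hessian is diagonal: diag(V_pp, V_qq). Second derivatives: V_pp(-4)=630, V_pp(-1)=-180, V_pp(2)=90, V_pp(3)=-140; V_qq(-1)=40, V_qq(0)=-32, V_qq(4)=160.
Saddle points occur where the two diagonal entries have opposite signs: (-4, 0), (-1, -1), (-1, 4), (2, 0), (3, -1), (3, 4). Count: 6.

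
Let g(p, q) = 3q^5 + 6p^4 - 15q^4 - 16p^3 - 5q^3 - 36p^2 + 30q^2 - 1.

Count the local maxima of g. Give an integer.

g separates as a function of p plus a function of q, so ∇g=0 decouples.
∂g/∂p = 24p(p - 3)(p + 1) = 0 at p ∈ {-1, 0, 3}; ∂g/∂q = 15q(q - 4)(q - 1)(q + 1) = 0 at q ∈ {-1, 0, 1, 4}.
The Hessian is diagonal: diag(g_pp, g_qq). Second derivatives: g_pp(-1)=96, g_pp(0)=-72, g_pp(3)=288; g_qq(-1)=-150, g_qq(0)=60, g_qq(1)=-90, g_qq(4)=900.
Local maxima occur where both diagonal entries negative: (0, -1), (0, 1). Count: 2.

2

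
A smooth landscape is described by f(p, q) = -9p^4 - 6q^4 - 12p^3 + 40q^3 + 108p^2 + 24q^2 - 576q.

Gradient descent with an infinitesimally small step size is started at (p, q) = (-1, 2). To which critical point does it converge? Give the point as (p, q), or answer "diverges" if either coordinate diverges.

f is separable, so gradient descent decouples: p follows -∂f/∂p, q follows -∂f/∂q.
∂f/∂p = -36p(p - 2)(p + 3); at p=-1 this is -216, so p increases.
∂f/∂q = -24(q - 4)(q - 3)(q + 2); at q=2 this is -192, so q increases.
p converges to its nearest critical value 0 (a local min of the p-part); q converges to 3. The iterate converges to (0, 3).

(0, 3)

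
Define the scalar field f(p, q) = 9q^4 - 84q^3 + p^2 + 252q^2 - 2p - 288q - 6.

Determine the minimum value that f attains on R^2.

f(p,q) separates as A(p) + B(q) − 6, so its minimum is min A + min B − 6.
A'(p) = 2p - 2 vanishes at p ∈ {1}; B'(q) = 36(q - 4)(q - 2)(q - 1) vanishes at q ∈ {1, 2, 4}.
Local minima of A (where A''>0): A(1)=-1. Local minima of B: B(1)=-111, B(4)=-192.
So the global minimum of f is A(1) + B(4) − 6 = -1 − 192 − 6 = -199, attained at (1, 4).

-199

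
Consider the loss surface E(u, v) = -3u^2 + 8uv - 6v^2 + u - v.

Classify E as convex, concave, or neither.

E is quadratic, so its Hessian is the constant matrix H = [[-6, 8], [8, -12]].
det(H) = 8, tr(H) = -18.
det(H) > 0 and tr(H) < 0, so H is negative definite everywhere: concave.

concave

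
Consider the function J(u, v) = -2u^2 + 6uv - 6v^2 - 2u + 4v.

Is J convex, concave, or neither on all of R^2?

J is quadratic, so its Hessian is the constant matrix H = [[-4, 6], [6, -12]].
det(H) = 12, tr(H) = -16.
det(H) > 0 and tr(H) < 0, so H is negative definite everywhere: concave.

concave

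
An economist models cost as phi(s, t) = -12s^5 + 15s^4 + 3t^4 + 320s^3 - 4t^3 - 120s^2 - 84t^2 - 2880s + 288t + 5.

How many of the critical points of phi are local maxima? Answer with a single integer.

phi separates as a function of s plus a function of t, so ∇phi=0 decouples.
∂phi/∂s = -60(s - 4)(s - 2)(s + 2)(s + 3) = 0 at s ∈ {-3, -2, 2, 4}; ∂phi/∂t = 12(t - 3)(t - 2)(t + 4) = 0 at t ∈ {-4, 2, 3}.
The Hessian is diagonal: diag(phi_ss, phi_tt). Second derivatives: phi_ss(-3)=2100, phi_ss(-2)=-1440, phi_ss(2)=2400, phi_ss(4)=-5040; phi_tt(-4)=504, phi_tt(2)=-72, phi_tt(3)=84.
Local maxima occur where both diagonal entries negative: (-2, 2), (4, 2). Count: 2.

2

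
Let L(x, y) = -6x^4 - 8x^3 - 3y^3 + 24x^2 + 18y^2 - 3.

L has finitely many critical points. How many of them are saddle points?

3

L separates as a function of x plus a function of y, so ∇L=0 decouples.
∂L/∂x = -24x(x - 1)(x + 2) = 0 at x ∈ {-2, 0, 1}; ∂L/∂y = -9y(y - 4) = 0 at y ∈ {0, 4}.
The Hessian is diagonal: diag(L_xx, L_yy). Second derivatives: L_xx(-2)=-144, L_xx(0)=48, L_xx(1)=-72; L_yy(0)=36, L_yy(4)=-36.
Saddle points occur where the two diagonal entries have opposite signs: (-2, 0), (0, 4), (1, 0). Count: 3.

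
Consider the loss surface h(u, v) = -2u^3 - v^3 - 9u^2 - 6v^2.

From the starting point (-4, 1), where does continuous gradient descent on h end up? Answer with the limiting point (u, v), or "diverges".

h is separable, so gradient descent decouples: u follows -∂h/∂u, v follows -∂h/∂v.
∂h/∂u = -6u(u + 3); at u=-4 this is -24, so u increases.
∂h/∂v = -3v(v + 4); at v=1 this is -15, so v increases.
The v-coordinate has no critical point in that direction and runs off to infinity.

diverges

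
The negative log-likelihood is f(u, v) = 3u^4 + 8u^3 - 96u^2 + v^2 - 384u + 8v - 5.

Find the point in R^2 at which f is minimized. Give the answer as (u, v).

f(u,v) separates as P(u) + Q(v) − 5, so its minimum is min P + min Q − 5.
P'(u) = 12(u - 4)(u + 2)(u + 4) vanishes at u ∈ {-4, -2, 4}; Q'(v) = 2v + 8 vanishes at v ∈ {-4}.
Local minima of P (where P''>0): P(-4)=256, P(4)=-1792. Local minima of Q: Q(-4)=-16.
So the global minimum of f is P(4) + Q(-4) − 5 = -1792 − 16 − 5 = -1813, attained at (4, -4).

(4, -4)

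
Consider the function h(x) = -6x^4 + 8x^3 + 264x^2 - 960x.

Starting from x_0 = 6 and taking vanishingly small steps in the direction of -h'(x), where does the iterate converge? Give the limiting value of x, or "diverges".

diverges

h'(x) = -24(x - 4)(x - 2)(x + 5), so h'(6) = -2112.
Gradient descent moves in the -h' direction, i.e. x is increasing.
There is no critical point above x=6, and h' keeps the same sign, so the iterate runs off to +∞.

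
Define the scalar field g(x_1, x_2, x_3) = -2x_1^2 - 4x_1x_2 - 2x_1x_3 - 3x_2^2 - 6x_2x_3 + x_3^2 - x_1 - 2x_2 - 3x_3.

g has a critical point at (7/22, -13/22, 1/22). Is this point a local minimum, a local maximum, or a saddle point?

The Hessian is constant: H = [[-4, -4, -2], [-4, -6, -6], [-2, -6, 2]].
Leading principal minors: Δ₁ = -4, Δ₂ = 8, Δ₃ = 88.
The minors fit neither the all-positive nor the alternating-sign pattern, so H is indefinite: a saddle point.

saddle point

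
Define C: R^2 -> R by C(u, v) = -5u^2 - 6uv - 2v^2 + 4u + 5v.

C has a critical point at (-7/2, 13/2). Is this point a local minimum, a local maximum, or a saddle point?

The Hessian of C is constant: H = [[-10, -6], [-6, -4]].
det(H) = (-10)·(-4) − (-6)² = 4.
det(H) > 0 and tr(H) = -14 < 0, so H is negative definite and the point is a local maximum.

local maximum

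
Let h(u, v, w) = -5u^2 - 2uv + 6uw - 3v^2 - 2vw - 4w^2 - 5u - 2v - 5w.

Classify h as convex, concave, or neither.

concave

h is quadratic, so its Hessian is the constant matrix H = [[-10, -2, 6], [-2, -6, -2], [6, -2, -8]].
Leading principal minors: -10, 56, -144.
Signs alternate −, +, − ⇒ H ≺ 0 ⇒ concave.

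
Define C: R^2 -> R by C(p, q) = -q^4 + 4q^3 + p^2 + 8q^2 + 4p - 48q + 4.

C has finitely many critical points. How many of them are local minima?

1

C separates as a function of p plus a function of q, so ∇C=0 decouples.
∂C/∂p = 2(p + 2) = 0 at p ∈ {-2}; ∂C/∂q = -4(q - 3)(q - 2)(q + 2) = 0 at q ∈ {-2, 2, 3}.
The Hessian is diagonal: diag(C_pp, C_qq). Second derivatives: C_pp(-2)=2; C_qq(-2)=-80, C_qq(2)=16, C_qq(3)=-20.
Local minima occur where both diagonal entries positive: (-2, 2). Count: 1.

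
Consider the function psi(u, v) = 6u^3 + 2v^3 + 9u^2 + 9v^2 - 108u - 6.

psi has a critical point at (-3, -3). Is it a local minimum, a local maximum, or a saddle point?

local maximum

The mixed partial ∂²psi/∂u∂v is 0, so the Hessian at any point is diag(psi_uu, psi_vv) = diag(18(2u + 1), 6(2v + 3)).
At (-3, -3): H = diag(-90, -18).
Both eigenvalues are negative, so H is negative definite: a local maximum.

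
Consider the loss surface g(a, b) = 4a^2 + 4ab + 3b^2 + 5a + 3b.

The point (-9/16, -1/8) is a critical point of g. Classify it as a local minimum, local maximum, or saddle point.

The Hessian of g is constant: H = [[8, 4], [4, 6]].
det(H) = 8·6 − 4² = 32.
det(H) > 0 and tr(H) = 14 > 0, so H is positive definite and the point is a local minimum.

local minimum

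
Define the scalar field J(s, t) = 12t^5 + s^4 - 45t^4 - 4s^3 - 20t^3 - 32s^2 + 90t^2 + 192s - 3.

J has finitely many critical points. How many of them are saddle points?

6

J separates as a function of s plus a function of t, so ∇J=0 decouples.
∂J/∂s = 4(s - 4)(s - 3)(s + 4) = 0 at s ∈ {-4, 3, 4}; ∂J/∂t = 60t(t - 3)(t - 1)(t + 1) = 0 at t ∈ {-1, 0, 1, 3}.
The Hessian is diagonal: diag(J_ss, J_tt). Second derivatives: J_ss(-4)=224, J_ss(3)=-28, J_ss(4)=32; J_tt(-1)=-480, J_tt(0)=180, J_tt(1)=-240, J_tt(3)=1440.
Saddle points occur where the two diagonal entries have opposite signs: (-4, -1), (-4, 1), (3, 0), (3, 3), (4, -1), (4, 1). Count: 6.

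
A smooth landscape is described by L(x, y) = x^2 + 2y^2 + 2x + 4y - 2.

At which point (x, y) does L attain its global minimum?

(-1, -1)

L(x,y) separates as P(x) + Q(y) − 2, so its minimum is min P + min Q − 2.
P'(x) = 2x + 2 vanishes at x ∈ {-1}; Q'(y) = 4y + 4 vanishes at y ∈ {-1}.
Local minima of P (where P''>0): P(-1)=-1. Local minima of Q: Q(-1)=-2.
So the global minimum of L is P(-1) + Q(-1) − 2 = -1 − 2 − 2 = -5, attained at (-1, -1).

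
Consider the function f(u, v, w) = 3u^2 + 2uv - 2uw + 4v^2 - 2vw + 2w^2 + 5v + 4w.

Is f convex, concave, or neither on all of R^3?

convex

f is quadratic, so its Hessian is the constant matrix H = [[6, 2, -2], [2, 8, -2], [-2, -2, 4]].
Leading principal minors: 6, 44, 136.
All positive ⇒ H ≻ 0 ⇒ convex.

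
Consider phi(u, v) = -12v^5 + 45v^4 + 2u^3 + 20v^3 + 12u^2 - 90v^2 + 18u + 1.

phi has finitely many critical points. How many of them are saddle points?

phi separates as a function of u plus a function of v, so ∇phi=0 decouples.
∂phi/∂u = 6(u + 1)(u + 3) = 0 at u ∈ {-3, -1}; ∂phi/∂v = -60v(v - 3)(v - 1)(v + 1) = 0 at v ∈ {-1, 0, 1, 3}.
The Hessian is diagonal: diag(phi_uu, phi_vv). Second derivatives: phi_uu(-3)=-12, phi_uu(-1)=12; phi_vv(-1)=480, phi_vv(0)=-180, phi_vv(1)=240, phi_vv(3)=-1440.
Saddle points occur where the two diagonal entries have opposite signs: (-3, -1), (-3, 1), (-1, 0), (-1, 3). Count: 4.

4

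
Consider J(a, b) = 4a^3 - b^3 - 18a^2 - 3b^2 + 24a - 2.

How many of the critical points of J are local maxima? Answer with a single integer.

J separates as a function of a plus a function of b, so ∇J=0 decouples.
∂J/∂a = 12(a - 2)(a - 1) = 0 at a ∈ {1, 2}; ∂J/∂b = -3b(b + 2) = 0 at b ∈ {-2, 0}.
The Hessian is diagonal: diag(J_aa, J_bb). Second derivatives: J_aa(1)=-12, J_aa(2)=12; J_bb(-2)=6, J_bb(0)=-6.
Local maxima occur where both diagonal entries negative: (1, 0). Count: 1.

1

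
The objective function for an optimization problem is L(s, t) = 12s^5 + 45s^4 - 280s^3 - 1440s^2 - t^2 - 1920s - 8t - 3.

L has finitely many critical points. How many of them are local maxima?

L separates as a function of s plus a function of t, so ∇L=0 decouples.
∂L/∂s = 60(s - 4)(s + 1)(s + 2)(s + 4) = 0 at s ∈ {-4, -2, -1, 4}; ∂L/∂t = -2(t + 4) = 0 at t ∈ {-4}.
The Hessian is diagonal: diag(L_ss, L_tt). Second derivatives: L_ss(-4)=-2880, L_ss(-2)=720, L_ss(-1)=-900, L_ss(4)=14400; L_tt(-4)=-2.
Local maxima occur where both diagonal entries negative: (-4, -4), (-1, -4). Count: 2.

2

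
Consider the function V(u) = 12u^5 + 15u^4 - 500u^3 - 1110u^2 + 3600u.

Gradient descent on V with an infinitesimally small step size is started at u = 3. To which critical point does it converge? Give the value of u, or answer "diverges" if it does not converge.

5

V'(u) = 60(u - 5)(u - 1)(u + 3)(u + 4), so V'(3) = -10080.
Gradient descent moves in the -V' direction, i.e. u is increasing.
The nearest critical point in that direction is u = 5, where V'' = 17280 > 0 (a local minimum). The iterate converges there.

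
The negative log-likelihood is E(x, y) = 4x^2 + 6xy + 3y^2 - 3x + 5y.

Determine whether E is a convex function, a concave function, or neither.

convex

E is quadratic, so its Hessian is the constant matrix H = [[8, 6], [6, 6]].
det(H) = 12, tr(H) = 14.
det(H) > 0 and tr(H) > 0, so H is positive definite everywhere: convex.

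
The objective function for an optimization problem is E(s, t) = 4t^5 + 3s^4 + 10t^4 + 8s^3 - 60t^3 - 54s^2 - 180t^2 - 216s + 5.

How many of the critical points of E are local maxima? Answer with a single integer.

E separates as a function of s plus a function of t, so ∇E=0 decouples.
∂E/∂s = 12(s - 3)(s + 2)(s + 3) = 0 at s ∈ {-3, -2, 3}; ∂E/∂t = 20t(t - 3)(t + 2)(t + 3) = 0 at t ∈ {-3, -2, 0, 3}.
The Hessian is diagonal: diag(E_ss, E_tt). Second derivatives: E_ss(-3)=72, E_ss(-2)=-60, E_ss(3)=360; E_tt(-3)=-360, E_tt(-2)=200, E_tt(0)=-360, E_tt(3)=1800.
Local maxima occur where both diagonal entries negative: (-2, -3), (-2, 0). Count: 2.

2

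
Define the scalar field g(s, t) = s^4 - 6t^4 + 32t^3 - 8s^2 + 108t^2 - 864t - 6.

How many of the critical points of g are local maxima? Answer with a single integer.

g separates as a function of s plus a function of t, so ∇g=0 decouples.
∂g/∂s = 4s(s - 2)(s + 2) = 0 at s ∈ {-2, 0, 2}; ∂g/∂t = -24(t - 4)(t - 3)(t + 3) = 0 at t ∈ {-3, 3, 4}.
The Hessian is diagonal: diag(g_ss, g_tt). Second derivatives: g_ss(-2)=32, g_ss(0)=-16, g_ss(2)=32; g_tt(-3)=-1008, g_tt(3)=144, g_tt(4)=-168.
Local maxima occur where both diagonal entries negative: (0, -3), (0, 4). Count: 2.

2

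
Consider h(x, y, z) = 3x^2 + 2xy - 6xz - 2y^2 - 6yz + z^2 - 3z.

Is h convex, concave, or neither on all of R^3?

h is quadratic, so its Hessian is the constant matrix H = [[6, 2, -6], [2, -4, -6], [-6, -6, 2]].
Leading principal minors: 6, -28, 16.
Neither pattern holds ⇒ H is indefinite ⇒ neither convex nor concave.

neither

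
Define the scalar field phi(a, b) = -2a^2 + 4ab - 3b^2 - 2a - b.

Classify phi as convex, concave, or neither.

phi is quadratic, so its Hessian is the constant matrix H = [[-4, 4], [4, -6]].
det(H) = 8, tr(H) = -10.
det(H) > 0 and tr(H) < 0, so H is negative definite everywhere: concave.

concave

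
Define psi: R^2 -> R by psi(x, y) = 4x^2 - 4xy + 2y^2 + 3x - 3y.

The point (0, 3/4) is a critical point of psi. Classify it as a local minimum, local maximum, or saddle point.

The Hessian of psi is constant: H = [[8, -4], [-4, 4]].
det(H) = 8·4 − (-4)² = 16.
det(H) > 0 and tr(H) = 12 > 0, so H is positive definite and the point is a local minimum.

local minimum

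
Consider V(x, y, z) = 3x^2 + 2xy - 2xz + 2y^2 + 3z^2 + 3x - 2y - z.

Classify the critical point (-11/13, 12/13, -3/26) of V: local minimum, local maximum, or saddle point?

local minimum

The Hessian is constant: H = [[6, 2, -2], [2, 4, 0], [-2, 0, 6]].
Leading principal minors: Δ₁ = 6, Δ₂ = 20, Δ₃ = 104.
All leading minors are positive, so H is positive definite: a local minimum.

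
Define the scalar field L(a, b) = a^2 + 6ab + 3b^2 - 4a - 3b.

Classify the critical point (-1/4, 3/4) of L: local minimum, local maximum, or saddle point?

saddle point

The Hessian of L is constant: H = [[2, 6], [6, 6]].
det(H) = 2·6 − 6² = -24.
Since det(H) < 0, H is indefinite and the critical point is a saddle point.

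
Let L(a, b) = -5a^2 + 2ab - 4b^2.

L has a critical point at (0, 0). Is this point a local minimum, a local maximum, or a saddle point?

The Hessian of L is constant: H = [[-10, 2], [2, -8]].
det(H) = (-10)·(-8) − 2² = 76.
det(H) > 0 and tr(H) = -18 < 0, so H is negative definite and the point is a local maximum.

local maximum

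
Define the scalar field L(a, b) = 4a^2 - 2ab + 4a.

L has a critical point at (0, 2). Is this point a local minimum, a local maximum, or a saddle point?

The Hessian of L is constant: H = [[8, -2], [-2, 0]].
det(H) = 8·0 − (-2)² = -4.
Since det(H) < 0, H is indefinite and the critical point is a saddle point.

saddle point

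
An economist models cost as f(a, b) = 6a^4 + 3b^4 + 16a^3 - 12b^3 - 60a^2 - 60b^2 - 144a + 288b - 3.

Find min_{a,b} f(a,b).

f(a,b) separates as P(a) + Q(b) − 3, so its minimum is min P + min Q − 3.
P'(a) = 24(a - 2)(a + 1)(a + 3) vanishes at a ∈ {-3, -1, 2}; Q'(b) = 12(b - 4)(b - 2)(b + 3) vanishes at b ∈ {-3, 2, 4}.
Local minima of P (where P''>0): P(-3)=-54, P(2)=-304. Local minima of Q: Q(-3)=-837, Q(4)=192.
So the global minimum of f is P(2) + Q(-3) − 3 = -304 − 837 − 3 = -1144, attained at (2, -3).

-1144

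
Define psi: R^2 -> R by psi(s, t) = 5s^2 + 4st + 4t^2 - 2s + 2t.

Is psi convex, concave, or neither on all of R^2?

psi is quadratic, so its Hessian is the constant matrix H = [[10, 4], [4, 8]].
det(H) = 64, tr(H) = 18.
det(H) > 0 and tr(H) > 0, so H is positive definite everywhere: convex.

convex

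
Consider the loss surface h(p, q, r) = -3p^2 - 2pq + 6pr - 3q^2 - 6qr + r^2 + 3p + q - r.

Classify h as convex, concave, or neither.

h is quadratic, so its Hessian is the constant matrix H = [[-6, -2, 6], [-2, -6, -6], [6, -6, 2]].
Leading principal minors: -6, 32, 640.
Neither pattern holds ⇒ H is indefinite ⇒ neither convex nor concave.

neither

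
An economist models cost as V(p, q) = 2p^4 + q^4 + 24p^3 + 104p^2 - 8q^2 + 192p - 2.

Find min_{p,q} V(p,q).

-146

V(p,q) separates as A(p) + B(q) − 2, so its minimum is min A + min B − 2.
A'(p) = 8(p + 2)(p + 3)(p + 4) vanishes at p ∈ {-4, -3, -2}; B'(q) = 4q(q - 2)(q + 2) vanishes at q ∈ {-2, 0, 2}.
Local minima of A (where A''>0): A(-4)=-128, A(-2)=-128. Local minima of B: B(-2)=-16, B(2)=-16.
So the global minimum of V is A(-4) + B(-2) − 2 = -128 − 16 − 2 = -146, attained at (-4, -2).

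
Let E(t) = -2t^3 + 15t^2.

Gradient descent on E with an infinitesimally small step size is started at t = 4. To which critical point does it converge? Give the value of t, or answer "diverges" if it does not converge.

E'(t) = -6t(t - 5), so E'(4) = 24.
Gradient descent moves in the -E' direction, i.e. t is decreasing.
The nearest critical point in that direction is t = 0, where E'' = 30 > 0 (a local minimum). The iterate converges there.

0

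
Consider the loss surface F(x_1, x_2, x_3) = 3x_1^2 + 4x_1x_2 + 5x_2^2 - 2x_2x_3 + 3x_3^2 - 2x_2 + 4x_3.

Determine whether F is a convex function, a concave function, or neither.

convex

F is quadratic, so its Hessian is the constant matrix H = [[6, 4, 0], [4, 10, -2], [0, -2, 6]].
Leading principal minors: 6, 44, 240.
All positive ⇒ H ≻ 0 ⇒ convex.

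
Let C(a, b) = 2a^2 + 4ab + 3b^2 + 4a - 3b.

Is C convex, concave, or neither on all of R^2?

convex

C is quadratic, so its Hessian is the constant matrix H = [[4, 4], [4, 6]].
det(H) = 8, tr(H) = 10.
det(H) > 0 and tr(H) > 0, so H is positive definite everywhere: convex.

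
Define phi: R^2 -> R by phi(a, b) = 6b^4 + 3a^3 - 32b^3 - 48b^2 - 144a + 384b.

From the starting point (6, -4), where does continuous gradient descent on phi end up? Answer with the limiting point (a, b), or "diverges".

(4, -2)

phi is separable, so gradient descent decouples: a follows -∂phi/∂a, b follows -∂phi/∂b.
∂phi/∂a = 9(a - 4)(a + 4); at a=6 this is 180, so a decreases.
∂phi/∂b = 24(b - 4)(b - 2)(b + 2); at b=-4 this is -2304, so b increases.
a converges to its nearest critical value 4 (a local min of the a-part); b converges to -2. The iterate converges to (4, -2).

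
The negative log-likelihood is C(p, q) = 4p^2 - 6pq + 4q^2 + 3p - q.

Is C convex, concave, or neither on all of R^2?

convex

C is quadratic, so its Hessian is the constant matrix H = [[8, -6], [-6, 8]].
det(H) = 28, tr(H) = 16.
det(H) > 0 and tr(H) > 0, so H is positive definite everywhere: convex.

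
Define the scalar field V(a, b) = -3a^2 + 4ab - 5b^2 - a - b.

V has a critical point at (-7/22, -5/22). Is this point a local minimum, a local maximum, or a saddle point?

local maximum

The Hessian of V is constant: H = [[-6, 4], [4, -10]].
det(H) = (-6)·(-10) − 4² = 44.
det(H) > 0 and tr(H) = -16 < 0, so H is negative definite and the point is a local maximum.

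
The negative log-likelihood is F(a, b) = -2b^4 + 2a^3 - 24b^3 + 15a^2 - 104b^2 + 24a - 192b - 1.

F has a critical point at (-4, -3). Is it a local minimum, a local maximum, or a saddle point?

saddle point

The mixed partial ∂²F/∂a∂b is 0, so the Hessian at any point is diag(F_aa, F_bb) = diag(6(2a + 5), -8(3b^2 + 18b + 26)).
At (-4, -3): H = diag(-18, 8).
The eigenvalues have opposite signs, so H is indefinite: a saddle point.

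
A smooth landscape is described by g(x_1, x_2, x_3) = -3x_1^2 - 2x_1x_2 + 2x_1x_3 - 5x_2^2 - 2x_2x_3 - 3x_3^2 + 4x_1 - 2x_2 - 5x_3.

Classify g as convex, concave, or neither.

concave

g is quadratic, so its Hessian is the constant matrix H = [[-6, -2, 2], [-2, -10, -2], [2, -2, -6]].
Leading principal minors: -6, 56, -256.
Signs alternate −, +, − ⇒ H ≺ 0 ⇒ concave.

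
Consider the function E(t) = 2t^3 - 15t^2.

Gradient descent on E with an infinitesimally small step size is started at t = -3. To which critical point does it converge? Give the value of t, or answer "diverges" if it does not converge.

E'(t) = 6t(t - 5), so E'(-3) = 144.
Gradient descent moves in the -E' direction, i.e. t is decreasing.
There is no critical point below t=-3, and E' keeps the same sign, so the iterate runs off to −∞.

diverges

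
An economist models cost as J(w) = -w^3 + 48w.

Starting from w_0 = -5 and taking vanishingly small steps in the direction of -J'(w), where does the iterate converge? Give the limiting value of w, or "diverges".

-4

J'(w) = -3(w - 4)(w + 4), so J'(-5) = -27.
Gradient descent moves in the -J' direction, i.e. w is increasing.
The nearest critical point in that direction is w = -4, where J'' = 24 > 0 (a local minimum). The iterate converges there.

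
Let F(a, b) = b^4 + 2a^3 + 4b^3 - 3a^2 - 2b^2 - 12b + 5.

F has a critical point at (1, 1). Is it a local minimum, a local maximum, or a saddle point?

The mixed partial ∂²F/∂a∂b is 0, so the Hessian at any point is diag(F_aa, F_bb) = diag(6(2a - 1), 4(3b^2 + 6b - 1)).
At (1, 1): H = diag(6, 32).
Both eigenvalues are positive, so H is positive definite: a local minimum.

local minimum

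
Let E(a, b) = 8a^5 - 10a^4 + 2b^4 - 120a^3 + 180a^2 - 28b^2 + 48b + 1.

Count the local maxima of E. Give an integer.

E separates as a function of a plus a function of b, so ∇E=0 decouples.
∂E/∂a = 40a(a - 3)(a - 1)(a + 3) = 0 at a ∈ {-3, 0, 1, 3}; ∂E/∂b = 8(b - 2)(b - 1)(b + 3) = 0 at b ∈ {-3, 1, 2}.
The Hessian is diagonal: diag(E_aa, E_bb). Second derivatives: E_aa(-3)=-2880, E_aa(0)=360, E_aa(1)=-320, E_aa(3)=1440; E_bb(-3)=160, E_bb(1)=-32, E_bb(2)=40.
Local maxima occur where both diagonal entries negative: (-3, 1), (1, 1). Count: 2.

2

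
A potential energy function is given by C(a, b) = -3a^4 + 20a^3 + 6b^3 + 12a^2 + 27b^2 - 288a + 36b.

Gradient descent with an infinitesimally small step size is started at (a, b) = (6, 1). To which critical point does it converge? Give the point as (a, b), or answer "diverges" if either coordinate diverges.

C is separable, so gradient descent decouples: a follows -∂C/∂a, b follows -∂C/∂b.
∂C/∂a = -12(a - 4)(a - 3)(a + 2); at a=6 this is -576, so a increases.
∂C/∂b = 18(b + 1)(b + 2); at b=1 this is 108, so b decreases.
The a-coordinate has no critical point in that direction and runs off to infinity.

diverges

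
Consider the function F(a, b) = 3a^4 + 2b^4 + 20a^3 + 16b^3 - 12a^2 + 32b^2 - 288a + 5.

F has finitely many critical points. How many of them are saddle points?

4

F separates as a function of a plus a function of b, so ∇F=0 decouples.
∂F/∂a = 12(a - 2)(a + 3)(a + 4) = 0 at a ∈ {-4, -3, 2}; ∂F/∂b = 8b(b + 2)(b + 4) = 0 at b ∈ {-4, -2, 0}.
The Hessian is diagonal: diag(F_aa, F_bb). Second derivatives: F_aa(-4)=72, F_aa(-3)=-60, F_aa(2)=360; F_bb(-4)=64, F_bb(-2)=-32, F_bb(0)=64.
Saddle points occur where the two diagonal entries have opposite signs: (-4, -2), (-3, -4), (-3, 0), (2, -2). Count: 4.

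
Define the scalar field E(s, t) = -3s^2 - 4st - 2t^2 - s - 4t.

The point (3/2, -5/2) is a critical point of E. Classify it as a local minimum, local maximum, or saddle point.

local maximum

The Hessian of E is constant: H = [[-6, -4], [-4, -4]].
det(H) = (-6)·(-4) − (-4)² = 8.
det(H) > 0 and tr(H) = -10 < 0, so H is negative definite and the point is a local maximum.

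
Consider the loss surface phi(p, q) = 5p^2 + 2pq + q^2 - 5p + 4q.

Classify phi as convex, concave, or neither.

convex

phi is quadratic, so its Hessian is the constant matrix H = [[10, 2], [2, 2]].
det(H) = 16, tr(H) = 12.
det(H) > 0 and tr(H) > 0, so H is positive definite everywhere: convex.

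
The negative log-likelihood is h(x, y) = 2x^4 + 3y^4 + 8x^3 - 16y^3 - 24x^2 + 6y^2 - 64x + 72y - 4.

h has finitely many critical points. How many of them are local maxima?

h separates as a function of x plus a function of y, so ∇h=0 decouples.
∂h/∂x = 8(x - 2)(x + 1)(x + 4) = 0 at x ∈ {-4, -1, 2}; ∂h/∂y = 12(y - 3)(y - 2)(y + 1) = 0 at y ∈ {-1, 2, 3}.
The Hessian is diagonal: diag(h_xx, h_yy). Second derivatives: h_xx(-4)=144, h_xx(-1)=-72, h_xx(2)=144; h_yy(-1)=144, h_yy(2)=-36, h_yy(3)=48.
Local maxima occur where both diagonal entries negative: (-1, 2). Count: 1.

1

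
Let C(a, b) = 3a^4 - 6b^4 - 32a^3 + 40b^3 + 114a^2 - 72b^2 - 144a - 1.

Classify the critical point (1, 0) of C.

saddle point

The mixed partial ∂²C/∂a∂b is 0, so the Hessian at any point is diag(C_aa, C_bb) = diag(12(3a^2 - 16a + 19), 24(-3b^2 + 10b - 6)).
At (1, 0): H = diag(72, -144).
The eigenvalues have opposite signs, so H is indefinite: a saddle point.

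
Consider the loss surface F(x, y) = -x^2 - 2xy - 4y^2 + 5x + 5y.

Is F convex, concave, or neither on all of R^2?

concave

F is quadratic, so its Hessian is the constant matrix H = [[-2, -2], [-2, -8]].
det(H) = 12, tr(H) = -10.
det(H) > 0 and tr(H) < 0, so H is negative definite everywhere: concave.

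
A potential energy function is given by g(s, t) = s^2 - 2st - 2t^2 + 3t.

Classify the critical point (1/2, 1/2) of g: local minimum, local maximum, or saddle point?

The Hessian of g is constant: H = [[2, -2], [-2, -4]].
det(H) = 2·(-4) − (-2)² = -12.
Since det(H) < 0, H is indefinite and the critical point is a saddle point.

saddle point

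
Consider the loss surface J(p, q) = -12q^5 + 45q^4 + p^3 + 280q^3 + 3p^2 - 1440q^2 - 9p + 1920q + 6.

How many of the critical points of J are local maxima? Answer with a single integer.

J separates as a function of p plus a function of q, so ∇J=0 decouples.
∂J/∂p = 3(p - 1)(p + 3) = 0 at p ∈ {-3, 1}; ∂J/∂q = -60(q - 4)(q - 2)(q - 1)(q + 4) = 0 at q ∈ {-4, 1, 2, 4}.
The Hessian is diagonal: diag(J_pp, J_qq). Second derivatives: J_pp(-3)=-12, J_pp(1)=12; J_qq(-4)=14400, J_qq(1)=-900, J_qq(2)=720, J_qq(4)=-2880.
Local maxima occur where both diagonal entries negative: (-3, 1), (-3, 4). Count: 2.

2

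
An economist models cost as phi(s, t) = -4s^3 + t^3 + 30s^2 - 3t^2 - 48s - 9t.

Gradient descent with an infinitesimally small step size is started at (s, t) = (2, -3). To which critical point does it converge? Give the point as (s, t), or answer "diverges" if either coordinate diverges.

diverges

phi is separable, so gradient descent decouples: s follows -∂phi/∂s, t follows -∂phi/∂t.
∂phi/∂s = -12(s - 4)(s - 1); at s=2 this is 24, so s decreases.
∂phi/∂t = 3(t - 3)(t + 1); at t=-3 this is 36, so t decreases.
The t-coordinate has no critical point in that direction and runs off to infinity.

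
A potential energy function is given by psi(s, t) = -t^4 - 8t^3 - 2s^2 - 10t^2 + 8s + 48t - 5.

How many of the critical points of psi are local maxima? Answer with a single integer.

psi separates as a function of s plus a function of t, so ∇psi=0 decouples.
∂psi/∂s = -4(s - 2) = 0 at s ∈ {2}; ∂psi/∂t = -4(t - 1)(t + 3)(t + 4) = 0 at t ∈ {-4, -3, 1}.
The Hessian is diagonal: diag(psi_ss, psi_tt). Second derivatives: psi_ss(2)=-4; psi_tt(-4)=-20, psi_tt(-3)=16, psi_tt(1)=-80.
Local maxima occur where both diagonal entries negative: (2, -4), (2, 1). Count: 2.

2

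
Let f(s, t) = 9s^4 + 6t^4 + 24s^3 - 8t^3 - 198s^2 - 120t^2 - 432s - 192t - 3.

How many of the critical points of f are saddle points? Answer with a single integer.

4

f separates as a function of s plus a function of t, so ∇f=0 decouples.
∂f/∂s = 36(s - 3)(s + 1)(s + 4) = 0 at s ∈ {-4, -1, 3}; ∂f/∂t = 24(t - 4)(t + 1)(t + 2) = 0 at t ∈ {-2, -1, 4}.
The Hessian is diagonal: diag(f_ss, f_tt). Second derivatives: f_ss(-4)=756, f_ss(-1)=-432, f_ss(3)=1008; f_tt(-2)=144, f_tt(-1)=-120, f_tt(4)=720.
Saddle points occur where the two diagonal entries have opposite signs: (-4, -1), (-1, -2), (-1, 4), (3, -1). Count: 4.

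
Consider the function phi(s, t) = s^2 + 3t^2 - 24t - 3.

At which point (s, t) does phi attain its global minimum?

(0, 4)

phi(s,t) separates as P(s) + Q(t) − 3, so its minimum is min P + min Q − 3.
P'(s) = 2s vanishes at s ∈ {0}; Q'(t) = 6(t - 4) vanishes at t ∈ {4}.
Local minima of P (where P''>0): P(0)=0. Local minima of Q: Q(4)=-48.
So the global minimum of phi is P(0) + Q(4) − 3 = 0 − 48 − 3 = -51, attained at (0, 4).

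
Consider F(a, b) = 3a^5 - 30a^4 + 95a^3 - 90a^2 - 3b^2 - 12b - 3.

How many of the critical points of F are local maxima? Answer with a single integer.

2

F separates as a function of a plus a function of b, so ∇F=0 decouples.
∂F/∂a = 15a(a - 4)(a - 3)(a - 1) = 0 at a ∈ {0, 1, 3, 4}; ∂F/∂b = -6(b + 2) = 0 at b ∈ {-2}.
The Hessian is diagonal: diag(F_aa, F_bb). Second derivatives: F_aa(0)=-180, F_aa(1)=90, F_aa(3)=-90, F_aa(4)=180; F_bb(-2)=-6.
Local maxima occur where both diagonal entries negative: (0, -2), (3, -2). Count: 2.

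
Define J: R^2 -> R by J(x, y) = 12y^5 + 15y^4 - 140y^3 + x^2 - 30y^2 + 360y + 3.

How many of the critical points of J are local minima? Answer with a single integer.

2

J separates as a function of x plus a function of y, so ∇J=0 decouples.
∂J/∂x = 2x = 0 at x ∈ {0}; ∂J/∂y = 60(y - 2)(y - 1)(y + 1)(y + 3) = 0 at y ∈ {-3, -1, 1, 2}.
The Hessian is diagonal: diag(J_xx, J_yy). Second derivatives: J_xx(0)=2; J_yy(-3)=-2400, J_yy(-1)=720, J_yy(1)=-480, J_yy(2)=900.
Local minima occur where both diagonal entries positive: (0, -1), (0, 2). Count: 2.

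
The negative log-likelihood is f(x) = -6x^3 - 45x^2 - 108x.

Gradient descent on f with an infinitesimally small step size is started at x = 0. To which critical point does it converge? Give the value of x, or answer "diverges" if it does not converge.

diverges

f'(x) = -18(x + 2)(x + 3), so f'(0) = -108.
Gradient descent moves in the -f' direction, i.e. x is increasing.
There is no critical point above x=0, and f' keeps the same sign, so the iterate runs off to +∞.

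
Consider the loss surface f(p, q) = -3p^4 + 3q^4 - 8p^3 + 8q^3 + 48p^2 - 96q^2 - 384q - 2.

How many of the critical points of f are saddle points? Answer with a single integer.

f separates as a function of p plus a function of q, so ∇f=0 decouples.
∂f/∂p = -12p(p - 2)(p + 4) = 0 at p ∈ {-4, 0, 2}; ∂f/∂q = 12(q - 4)(q + 2)(q + 4) = 0 at q ∈ {-4, -2, 4}.
The Hessian is diagonal: diag(f_pp, f_qq). Second derivatives: f_pp(-4)=-288, f_pp(0)=96, f_pp(2)=-144; f_qq(-4)=192, f_qq(-2)=-144, f_qq(4)=576.
Saddle points occur where the two diagonal entries have opposite signs: (-4, -4), (-4, 4), (0, -2), (2, -4), (2, 4). Count: 5.

5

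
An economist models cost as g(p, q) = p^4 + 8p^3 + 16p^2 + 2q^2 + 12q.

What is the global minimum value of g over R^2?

-18

g(p,q) separates as A(p) + B(q), so its minimum is min A + min B.
A'(p) = 4p(p + 2)(p + 4) vanishes at p ∈ {-4, -2, 0}; B'(q) = 4q + 12 vanishes at q ∈ {-3}.
Local minima of A (where A''>0): A(-4)=0, A(0)=0. Local minima of B: B(-3)=-18.
So the global minimum of g is A(-4) + B(-3) = 0 − 18 = -18, attained at (-4, -3).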